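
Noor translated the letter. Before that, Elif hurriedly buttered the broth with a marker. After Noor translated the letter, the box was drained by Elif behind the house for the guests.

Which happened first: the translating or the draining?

the translating

The connectives place the translating before the draining.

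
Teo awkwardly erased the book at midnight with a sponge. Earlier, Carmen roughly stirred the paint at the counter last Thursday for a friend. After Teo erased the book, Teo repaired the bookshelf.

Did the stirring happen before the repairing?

yes

The narrative orders the stirring before the repairing.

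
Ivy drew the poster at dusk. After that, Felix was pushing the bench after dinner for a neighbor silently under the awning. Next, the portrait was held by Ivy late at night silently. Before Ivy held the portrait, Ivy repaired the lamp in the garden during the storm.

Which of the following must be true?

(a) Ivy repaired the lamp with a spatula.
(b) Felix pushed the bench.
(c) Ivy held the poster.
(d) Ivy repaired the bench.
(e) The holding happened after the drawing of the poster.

(a) Not entailed — 'with a spatula' adds information not in the original event.
(b) Entailed — 'push' is an activity; 'was pushing' entails that some pushing happened, so 'pushed' holds.
(c) Not entailed — Ivy held the portrait, not the poster; the poster belongs to the drawing event.
(d) Not entailed — Ivy repaired the lamp, not the bench; the bench belongs to the pushing event.
(e) Entailed — the narrative places the drawing before the holding.

(b), (e)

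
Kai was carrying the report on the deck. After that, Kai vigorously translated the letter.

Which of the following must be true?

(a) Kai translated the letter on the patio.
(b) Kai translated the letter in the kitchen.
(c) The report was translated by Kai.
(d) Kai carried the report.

(d)

(a) Not entailed — 'on the patio' adds information not in the original event.
(b) Not entailed — 'in the kitchen' adds information not in the original event.
(c) Not entailed — Kai translated the letter, not the report; the report belongs to the carrying event.
(d) Entailed — 'carry' is an activity; 'was carrying' entails that some carrying happened, so 'carried' holds.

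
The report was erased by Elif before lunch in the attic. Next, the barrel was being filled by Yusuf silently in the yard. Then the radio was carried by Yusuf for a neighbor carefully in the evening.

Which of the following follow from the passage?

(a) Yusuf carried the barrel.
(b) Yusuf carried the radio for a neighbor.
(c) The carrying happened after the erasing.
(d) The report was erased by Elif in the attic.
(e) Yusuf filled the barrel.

(a) Not entailed — Yusuf carried the radio, not the barrel; the barrel belongs to the filling event.
(b) Entailed — dropping 'in the evening', 'carefully' leaves a sub-description the original still satisfies.
(c) Entailed — the narrative places the erasing before the carrying.
(d) Entailed — the original entails any weakening of itself; this just drops 'before lunch'.
(e) Not entailed — 'was filling' is progressive on an accomplishment; it does not entail the completed 'filled'.

(b), (c), (d)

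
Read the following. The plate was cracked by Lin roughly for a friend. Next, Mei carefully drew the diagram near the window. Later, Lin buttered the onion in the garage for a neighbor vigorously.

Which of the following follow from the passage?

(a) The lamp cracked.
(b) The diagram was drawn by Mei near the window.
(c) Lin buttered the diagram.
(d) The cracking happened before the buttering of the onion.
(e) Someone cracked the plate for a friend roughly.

(b), (d), (e)

(a) Not entailed — the plate is what cracked, not the lamp.
(b) Entailed — every conjunct here is already in the original drawing event.
(c) Not entailed — Lin buttered the onion, not the diagram; the diagram belongs to the drawing event.
(d) Entailed — the narrative places the cracking before the buttering.
(e) Entailed — generalizing the agent leaves a sub-description the original still satisfies.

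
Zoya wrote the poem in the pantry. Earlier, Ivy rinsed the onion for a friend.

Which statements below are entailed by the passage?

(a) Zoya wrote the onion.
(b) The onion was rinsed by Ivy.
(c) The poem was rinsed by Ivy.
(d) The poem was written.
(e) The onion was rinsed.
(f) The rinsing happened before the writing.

(a) Not entailed — Zoya wrote the poem, not the onion; the onion belongs to the rinsing event.
(b) Entailed — dropping 'for a friend' leaves a sub-description the original still satisfies.
(c) Not entailed — Ivy rinsed the onion, not the poem; the poem belongs to the writing event.
(d) Entailed — the original entails any weakening of itself; this just drops 'in the pantry' and generalizes the agent.
(e) Entailed — the original entails any weakening of itself; this just drops 'for a friend' and generalizes the agent.
(f) Entailed — the narrative places the rinsing before the writing.

(b), (d), (e), (f)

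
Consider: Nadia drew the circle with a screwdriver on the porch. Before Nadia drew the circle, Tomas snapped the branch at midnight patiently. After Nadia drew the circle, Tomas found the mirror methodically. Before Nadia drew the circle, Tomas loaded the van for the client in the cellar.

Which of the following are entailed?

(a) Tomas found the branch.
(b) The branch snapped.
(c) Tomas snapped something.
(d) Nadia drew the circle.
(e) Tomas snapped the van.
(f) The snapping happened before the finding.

(b), (c), (d), (f)

(a) Not entailed — Tomas found the mirror, not the branch; the branch belongs to the snapping event.
(b) Entailed — 'Tomas snapped the branch' is causative; it entails the inchoative 'the branch snapped'.
(c) Entailed — the original entails any weakening of itself; this just drops 'at midnight', 'patiently' and generalizes the patient.
(d) Entailed — the original entails any weakening of itself; this just drops 'with a screwdriver', 'on the porch'.
(e) Not entailed — Tomas snapped the branch, not the van; the van belongs to the loading event.
(f) Entailed — the narrative places the snapping before the finding.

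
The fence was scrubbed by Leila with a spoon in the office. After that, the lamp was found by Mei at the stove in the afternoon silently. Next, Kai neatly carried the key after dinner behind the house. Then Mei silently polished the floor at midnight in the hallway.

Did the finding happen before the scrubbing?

The narrative orders the scrubbing before the finding.

no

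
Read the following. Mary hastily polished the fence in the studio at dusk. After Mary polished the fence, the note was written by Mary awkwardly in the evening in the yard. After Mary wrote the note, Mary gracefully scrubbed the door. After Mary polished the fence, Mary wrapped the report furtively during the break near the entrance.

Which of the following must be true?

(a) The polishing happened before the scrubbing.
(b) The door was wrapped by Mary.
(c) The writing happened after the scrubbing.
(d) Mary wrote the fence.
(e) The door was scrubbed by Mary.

(a), (e)

(a) Entailed — the narrative places the polishing before the scrubbing.
(b) Not entailed — Mary wrapped the report, not the door; the door belongs to the scrubbing event.
(c) Not entailed — the narrative places the writing before the scrubbing, not after.
(d) Not entailed — Mary wrote the note, not the fence; the fence belongs to the polishing event.
(e) Entailed — the original entails any weakening of itself; this just drops 'gracefully'.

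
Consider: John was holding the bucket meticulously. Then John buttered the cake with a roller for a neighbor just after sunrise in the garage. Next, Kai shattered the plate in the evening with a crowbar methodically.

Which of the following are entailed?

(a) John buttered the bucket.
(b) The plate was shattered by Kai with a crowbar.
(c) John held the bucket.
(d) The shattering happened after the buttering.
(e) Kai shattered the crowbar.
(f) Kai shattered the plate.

(a) Not entailed — John buttered the cake, not the bucket; the bucket belongs to the holding event.
(b) Entailed — the original entails any weakening of itself; this just drops 'methodically', 'in the evening'.
(c) Entailed — 'hold' is an activity; 'was holding' entails that some holding happened, so 'held' holds.
(d) Entailed — the narrative places the buttering before the shattering.
(e) Not entailed — the crowbar is the instrument, not what was shattered.
(f) Entailed — the original entails any weakening of itself; this just drops 'with a crowbar', 'methodically', 'in the evening'.

(b), (c), (d), (f)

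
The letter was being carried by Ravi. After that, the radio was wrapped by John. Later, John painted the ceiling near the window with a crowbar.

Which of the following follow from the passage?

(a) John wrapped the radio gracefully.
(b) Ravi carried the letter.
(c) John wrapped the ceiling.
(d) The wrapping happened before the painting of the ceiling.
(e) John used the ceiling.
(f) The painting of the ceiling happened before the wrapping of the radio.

(b), (d)

(a) Not entailed — 'gracefully' adds information not in the original event.
(b) Entailed — 'carry' is an activity; 'was carrying' entails that some carrying happened, so 'carried' holds.
(c) Not entailed — John wrapped the radio, not the ceiling; the ceiling belongs to the painting event.
(d) Entailed — the narrative places the wrapping before the painting.
(e) Not entailed — the ceiling is the patient, not an instrument — John used a crowbar.
(f) Not entailed — the narrative places the wrapping before the painting, not after.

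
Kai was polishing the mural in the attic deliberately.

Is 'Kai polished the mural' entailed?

yes

'polish' is atelic; if Kai was polishing the mural, then Kai polished the mural (for some time).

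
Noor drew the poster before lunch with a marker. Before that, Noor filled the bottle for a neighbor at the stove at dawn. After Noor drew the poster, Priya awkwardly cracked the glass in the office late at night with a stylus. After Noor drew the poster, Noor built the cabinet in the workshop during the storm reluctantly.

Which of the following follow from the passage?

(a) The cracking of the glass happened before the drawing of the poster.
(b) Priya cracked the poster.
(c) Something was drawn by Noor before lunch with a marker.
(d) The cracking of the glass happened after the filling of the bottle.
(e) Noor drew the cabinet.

(a) Not entailed — the narrative places the drawing before the cracking, not after.
(b) Not entailed — Priya cracked the glass, not the poster; the poster belongs to the drawing event.
(c) Entailed — generalizing the patient leaves a sub-description the original still satisfies.
(d) Entailed — the narrative places the filling before the cracking.
(e) Not entailed — Noor drew the poster, not the cabinet; the cabinet belongs to the building event.

(c), (d)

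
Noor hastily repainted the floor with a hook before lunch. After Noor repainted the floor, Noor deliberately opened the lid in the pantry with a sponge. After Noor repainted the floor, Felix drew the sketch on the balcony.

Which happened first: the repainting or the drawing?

The connectives place the repainting before the drawing.

the repainting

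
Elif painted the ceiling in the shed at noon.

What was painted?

'the ceiling' marks the patient of the painting event.

the ceiling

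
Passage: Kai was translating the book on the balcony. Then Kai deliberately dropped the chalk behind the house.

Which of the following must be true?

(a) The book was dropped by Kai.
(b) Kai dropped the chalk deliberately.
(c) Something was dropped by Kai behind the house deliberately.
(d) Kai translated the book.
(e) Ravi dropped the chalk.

(b), (c)

(a) Not entailed — Kai dropped the chalk, not the book; the book belongs to the translating event.
(b) Entailed — every conjunct here is already in the original dropping event.
(c) Entailed — the original entails any weakening of itself; this just generalizes the patient.
(d) Not entailed — 'was translating' is progressive on an accomplishment; it does not entail the completed 'translated'.
(e) Not entailed — the passage has Kai dropping the chalk, not Ravi.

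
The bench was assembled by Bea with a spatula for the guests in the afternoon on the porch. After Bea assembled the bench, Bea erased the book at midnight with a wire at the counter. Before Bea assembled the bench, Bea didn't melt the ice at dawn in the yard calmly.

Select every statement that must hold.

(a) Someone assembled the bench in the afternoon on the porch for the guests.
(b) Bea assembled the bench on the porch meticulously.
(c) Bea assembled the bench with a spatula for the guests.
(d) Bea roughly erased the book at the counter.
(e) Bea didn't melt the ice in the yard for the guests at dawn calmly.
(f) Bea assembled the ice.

(a), (c), (e)

(a) Entailed — dropping 'with a spatula' and generalizing the agent leaves a sub-description the original still satisfies.
(b) Not entailed — 'meticulously' adds information not in the original event.
(c) Entailed — the original entails any weakening of itself; this just drops 'on the porch', 'in the afternoon'.
(d) Not entailed — 'roughly' adds information not in the original event.
(e) Entailed — under negation, adding a further restriction is entailed: if no such melting event occurred, none occurred for the guests either.
(f) Not entailed — Bea assembled the bench, not the ice; the ice belongs to the melting event.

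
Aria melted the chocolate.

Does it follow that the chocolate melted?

yes

'Aria melted the chocolate' is the causative; it entails the inchoative 'the chocolate melted'.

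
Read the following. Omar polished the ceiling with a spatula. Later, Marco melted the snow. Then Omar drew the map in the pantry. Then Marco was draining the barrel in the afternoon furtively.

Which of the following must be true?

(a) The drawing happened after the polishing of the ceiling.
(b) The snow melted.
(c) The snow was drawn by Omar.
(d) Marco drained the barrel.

(a), (b)

(a) Entailed — the narrative places the polishing before the drawing.
(b) Entailed — 'Marco melted the snow' is causative; it entails the inchoative 'the snow melted'.
(c) Not entailed — Omar drew the map, not the snow; the snow belongs to the melting event.
(d) Not entailed — 'was draining' is progressive on an accomplishment; it does not entail the completed 'drained'.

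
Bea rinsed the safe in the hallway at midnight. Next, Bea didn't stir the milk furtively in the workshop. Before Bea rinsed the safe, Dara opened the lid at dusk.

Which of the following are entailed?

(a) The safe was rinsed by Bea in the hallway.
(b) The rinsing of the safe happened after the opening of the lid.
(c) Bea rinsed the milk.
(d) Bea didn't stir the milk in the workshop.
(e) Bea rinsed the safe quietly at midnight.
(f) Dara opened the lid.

(a) Entailed — every conjunct here is already in the original rinsing event.
(b) Entailed — the narrative places the opening before the rinsing.
(c) Not entailed — Bea rinsed the safe, not the milk; the milk belongs to the stirring event.
(d) Not entailed — dropping 'furtively' under negation is not valid — the original leaves open that Bea stirred the milk some other way.
(e) Not entailed — 'quietly' adds information not in the original event.
(f) Entailed — every conjunct here is already in the original opening event.

(a), (b), (f)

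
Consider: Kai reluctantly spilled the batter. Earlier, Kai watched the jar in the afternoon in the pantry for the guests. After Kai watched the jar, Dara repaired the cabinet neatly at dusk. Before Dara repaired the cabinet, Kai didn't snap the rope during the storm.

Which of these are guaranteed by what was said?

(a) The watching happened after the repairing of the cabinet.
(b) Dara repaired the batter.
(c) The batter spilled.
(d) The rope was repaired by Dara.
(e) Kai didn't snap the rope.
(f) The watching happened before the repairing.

(c), (f)

(a) Not entailed — the narrative places the watching before the repairing, not after.
(b) Not entailed — Dara repaired the cabinet, not the batter; the batter belongs to the spilling event.
(c) Entailed — 'Kai spilled the batter' is causative; it entails the inchoative 'the batter spilled'.
(d) Not entailed — Dara repaired the cabinet, not the rope; the rope belongs to the snapping event.
(e) Not entailed — dropping 'during the storm' under negation is not valid — the original leaves open that Kai snapped the rope some other way.
(f) Entailed — the narrative places the watching before the repairing.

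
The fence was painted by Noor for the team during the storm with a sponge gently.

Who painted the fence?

'Noor' marks the agent of the painting event.

Noor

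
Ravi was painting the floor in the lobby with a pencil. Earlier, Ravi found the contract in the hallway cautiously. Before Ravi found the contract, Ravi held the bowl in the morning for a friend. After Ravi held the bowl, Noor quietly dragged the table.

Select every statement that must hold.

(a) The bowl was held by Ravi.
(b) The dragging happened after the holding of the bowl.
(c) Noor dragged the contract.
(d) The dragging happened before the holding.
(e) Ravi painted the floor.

(a), (b)

(a) Entailed — this follows by dropping conjuncts from the holding event's description.
(b) Entailed — the narrative places the holding before the dragging.
(c) Not entailed — Noor dragged the table, not the contract; the contract belongs to the finding event.
(d) Not entailed — the narrative places the holding before the dragging, not after.
(e) Not entailed — 'was painting' is progressive on an accomplishment; it does not entail the completed 'painted'.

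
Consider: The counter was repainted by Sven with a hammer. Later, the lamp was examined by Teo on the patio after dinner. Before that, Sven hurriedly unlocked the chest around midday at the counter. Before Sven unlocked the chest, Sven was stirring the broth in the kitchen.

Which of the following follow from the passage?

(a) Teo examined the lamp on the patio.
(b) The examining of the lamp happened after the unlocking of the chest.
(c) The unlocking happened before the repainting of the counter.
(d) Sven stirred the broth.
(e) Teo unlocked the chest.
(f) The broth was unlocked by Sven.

(a), (b), (d)

(a) Entailed — the original entails any weakening of itself; this just drops 'after dinner'.
(b) Entailed — the narrative places the unlocking before the examining.
(c) Not entailed — the narrative doesn't order the unlocking relative to the repainting.
(d) Entailed — 'stir' is an activity; 'was stirring' entails that some stirring happened, so 'stirred' holds.
(e) Not entailed — the passage has Sven unlocking the chest, not Teo.
(f) Not entailed — Sven unlocked the chest, not the broth; the broth belongs to the stirring event.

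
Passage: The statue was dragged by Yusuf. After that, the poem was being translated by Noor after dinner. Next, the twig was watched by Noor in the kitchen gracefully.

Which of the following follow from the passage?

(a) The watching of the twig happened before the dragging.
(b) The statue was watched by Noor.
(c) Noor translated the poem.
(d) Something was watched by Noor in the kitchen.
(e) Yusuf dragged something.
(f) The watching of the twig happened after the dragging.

(d), (e), (f)

(a) Not entailed — the narrative places the dragging before the watching, not after.
(b) Not entailed — Noor watched the twig, not the statue; the statue belongs to the dragging event.
(c) Not entailed — 'was translating' is progressive on an accomplishment; it does not entail the completed 'translated'.
(d) Entailed — the original entails any weakening of itself; this just drops 'gracefully' and generalizes the patient.
(e) Entailed — this follows by dropping conjuncts from the dragging event's description.
(f) Entailed — the narrative places the dragging before the watching.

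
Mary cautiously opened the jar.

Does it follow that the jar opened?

'Mary opened the jar' is the causative; it entails the inchoative 'the jar opened'.

yes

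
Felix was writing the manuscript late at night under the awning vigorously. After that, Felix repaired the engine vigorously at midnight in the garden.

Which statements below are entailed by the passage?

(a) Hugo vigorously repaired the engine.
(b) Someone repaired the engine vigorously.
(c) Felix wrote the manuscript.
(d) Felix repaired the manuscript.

(a) Not entailed — the passage has Felix repairing the engine, not Hugo.
(b) Entailed — the original entails any weakening of itself; this just drops 'in the garden', 'at midnight' and generalizes the agent.
(c) Not entailed — 'was writing' is progressive on an accomplishment; it does not entail the completed 'wrote'.
(d) Not entailed — Felix repaired the engine, not the manuscript; the manuscript belongs to the writing event.

(b)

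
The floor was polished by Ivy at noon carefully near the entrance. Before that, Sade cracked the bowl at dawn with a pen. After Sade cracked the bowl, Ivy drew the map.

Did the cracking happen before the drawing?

The narrative orders the cracking before the drawing.

yes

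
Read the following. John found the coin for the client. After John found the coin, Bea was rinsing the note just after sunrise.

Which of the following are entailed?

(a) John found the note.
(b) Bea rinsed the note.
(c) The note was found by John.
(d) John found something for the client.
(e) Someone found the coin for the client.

(a) Not entailed — John found the coin, not the note; the note belongs to the rinsing event.
(b) Entailed — 'rinse' is an activity; 'was rinsing' entails that some rinsing happened, so 'rinsed' holds.
(c) Not entailed — John found the coin, not the note; the note belongs to the rinsing event.
(d) Entailed — the original entails any weakening of itself; this just generalizes the patient.
(e) Entailed — generalizing the agent leaves a sub-description the original still satisfies.

(b), (d), (e)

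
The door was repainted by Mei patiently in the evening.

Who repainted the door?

'Mei' marks the agent of the repainting event.

Mei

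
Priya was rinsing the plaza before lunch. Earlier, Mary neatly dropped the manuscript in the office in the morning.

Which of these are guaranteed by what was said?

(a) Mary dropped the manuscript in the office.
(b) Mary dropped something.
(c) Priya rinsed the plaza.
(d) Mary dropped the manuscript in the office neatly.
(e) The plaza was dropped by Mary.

(a), (b), (c), (d)

(a) Entailed — every conjunct here is already in the original dropping event.
(b) Entailed — the original entails any weakening of itself; this just drops 'neatly', 'in the office', 'in the morning' and generalizes the patient.
(c) Entailed — 'rinse' is an activity; 'was rinsing' entails that some rinsing happened, so 'rinsed' holds.
(d) Entailed — every conjunct here is already in the original dropping event.
(e) Not entailed — Mary dropped the manuscript, not the plaza; the plaza belongs to the rinsing event.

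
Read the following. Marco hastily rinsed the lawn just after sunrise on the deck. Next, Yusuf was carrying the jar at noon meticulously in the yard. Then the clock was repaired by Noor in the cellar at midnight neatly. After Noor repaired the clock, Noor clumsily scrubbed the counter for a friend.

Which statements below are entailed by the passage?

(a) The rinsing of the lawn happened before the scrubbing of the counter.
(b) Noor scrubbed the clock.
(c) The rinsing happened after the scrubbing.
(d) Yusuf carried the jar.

(a), (d)

(a) Entailed — the narrative places the rinsing before the scrubbing.
(b) Not entailed — Noor scrubbed the counter, not the clock; the clock belongs to the repairing event.
(c) Not entailed — the narrative places the rinsing before the scrubbing, not after.
(d) Entailed — 'carry' is an activity; 'was carrying' entails that some carrying happened, so 'carried' holds.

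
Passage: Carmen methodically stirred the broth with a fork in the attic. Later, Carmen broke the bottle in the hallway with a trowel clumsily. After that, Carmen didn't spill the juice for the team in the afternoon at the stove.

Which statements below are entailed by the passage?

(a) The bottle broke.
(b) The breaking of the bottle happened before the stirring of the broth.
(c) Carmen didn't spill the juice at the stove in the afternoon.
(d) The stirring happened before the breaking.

(a) Entailed — 'Carmen broke the bottle' is causative; it entails the inchoative 'the bottle broke'.
(b) Not entailed — the narrative places the stirring before the breaking, not after.
(c) Not entailed — dropping 'for the team' under negation is not valid — the original leaves open that Carmen spilled the juice some other way.
(d) Entailed — the narrative places the stirring before the breaking.

(a), (d)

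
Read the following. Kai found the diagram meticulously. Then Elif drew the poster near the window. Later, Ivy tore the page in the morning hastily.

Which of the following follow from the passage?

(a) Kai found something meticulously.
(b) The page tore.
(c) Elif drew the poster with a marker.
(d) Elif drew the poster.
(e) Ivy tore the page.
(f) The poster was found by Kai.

(a), (b), (d), (e)

(a) Entailed — this follows by dropping conjuncts from the finding event's description.
(b) Entailed — 'Ivy tore the page' is causative; it entails the inchoative 'the page tore'.
(c) Not entailed — 'with a marker' adds information not in the original event.
(d) Entailed — dropping 'near the window' leaves a sub-description the original still satisfies.
(e) Entailed — dropping 'hastily', 'in the morning' leaves a sub-description the original still satisfies.
(f) Not entailed — Kai found the diagram, not the poster; the poster belongs to the drawing event.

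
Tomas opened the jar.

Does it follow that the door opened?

no

Nothing is said about any door; only the jar is affected.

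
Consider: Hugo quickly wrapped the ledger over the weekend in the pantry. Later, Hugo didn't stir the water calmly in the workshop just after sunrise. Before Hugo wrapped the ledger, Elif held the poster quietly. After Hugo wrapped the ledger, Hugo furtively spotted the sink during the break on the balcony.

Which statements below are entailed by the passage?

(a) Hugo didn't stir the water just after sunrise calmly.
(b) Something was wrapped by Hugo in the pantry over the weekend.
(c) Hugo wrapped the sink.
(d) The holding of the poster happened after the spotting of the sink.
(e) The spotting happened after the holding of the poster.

(a) Not entailed — dropping 'in the workshop' under negation is not valid — the original leaves open that Hugo stirred the water some other way.
(b) Entailed — the original entails any weakening of itself; this just drops 'quickly' and generalizes the patient.
(c) Not entailed — Hugo wrapped the ledger, not the sink; the sink belongs to the spotting event.
(d) Not entailed — the narrative places the holding before the spotting, not after.
(e) Entailed — the narrative places the holding before the spotting.

(b), (e)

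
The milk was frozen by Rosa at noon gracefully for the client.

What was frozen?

the milk

'the milk' marks the patient of the freezing event.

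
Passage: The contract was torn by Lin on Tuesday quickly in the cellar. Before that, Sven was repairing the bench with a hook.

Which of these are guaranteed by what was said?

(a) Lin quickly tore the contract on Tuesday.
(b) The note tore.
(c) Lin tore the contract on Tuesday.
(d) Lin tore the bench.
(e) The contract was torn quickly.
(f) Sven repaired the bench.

(a) Entailed — this follows by dropping conjuncts from the tearing event's description.
(b) Not entailed — the contract is what tore, not the note.
(c) Entailed — this follows by dropping conjuncts from the tearing event's description.
(d) Not entailed — Lin tore the contract, not the bench; the bench belongs to the repairing event.
(e) Entailed — the original entails any weakening of itself; this just drops 'on Tuesday', 'in the cellar' and generalizes the agent.
(f) Not entailed — 'was repairing' is progressive on an accomplishment; it does not entail the completed 'repaired'.

(a), (c), (e)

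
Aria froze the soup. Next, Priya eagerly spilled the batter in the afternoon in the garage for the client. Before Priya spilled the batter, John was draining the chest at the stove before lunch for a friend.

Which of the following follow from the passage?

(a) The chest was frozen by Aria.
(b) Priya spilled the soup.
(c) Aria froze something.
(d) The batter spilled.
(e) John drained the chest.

(c), (d)

(a) Not entailed — Aria froze the soup, not the chest; the chest belongs to the draining event.
(b) Not entailed — Priya spilled the batter, not the soup; the soup belongs to the freezing event.
(c) Entailed — every conjunct here is already in the original freezing event.
(d) Entailed — 'Priya spilled the batter' is causative; it entails the inchoative 'the batter spilled'.
(e) Not entailed — 'was draining' is progressive on an accomplishment; it does not entail the completed 'drained'.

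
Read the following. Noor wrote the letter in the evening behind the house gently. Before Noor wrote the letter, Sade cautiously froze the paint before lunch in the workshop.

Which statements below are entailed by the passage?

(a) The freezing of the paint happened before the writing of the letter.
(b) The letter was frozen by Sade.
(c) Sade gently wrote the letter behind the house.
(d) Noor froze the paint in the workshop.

(a) Entailed — the narrative places the freezing before the writing.
(b) Not entailed — Sade froze the paint, not the letter; the letter belongs to the writing event.
(c) Not entailed — the passage has Noor writing the letter, not Sade.
(d) Not entailed — the passage has Sade freezing the paint, not Noor.

(a)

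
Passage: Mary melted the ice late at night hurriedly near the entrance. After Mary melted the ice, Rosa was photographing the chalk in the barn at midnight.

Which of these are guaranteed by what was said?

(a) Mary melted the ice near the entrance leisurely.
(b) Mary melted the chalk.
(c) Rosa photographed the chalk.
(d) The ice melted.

(d)

(a) Not entailed — 'leisurely' adds a manner not in (and inconsistent with) the original.
(b) Not entailed — Mary melted the ice, not the chalk; the chalk belongs to the photographing event.
(c) Not entailed — 'was photographing' is progressive on an accomplishment; it does not entail the completed 'photographed'.
(d) Entailed — 'Mary melted the ice' is causative; it entails the inchoative 'the ice melted'.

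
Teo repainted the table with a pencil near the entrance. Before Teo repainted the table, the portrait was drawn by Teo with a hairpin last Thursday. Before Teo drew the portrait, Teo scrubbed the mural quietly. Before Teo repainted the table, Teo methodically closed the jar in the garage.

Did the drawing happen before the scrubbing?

no

The narrative orders the scrubbing before the drawing.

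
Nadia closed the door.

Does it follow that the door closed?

'Nadia closed the door' is the causative; it entails the inchoative 'the door closed'.

yes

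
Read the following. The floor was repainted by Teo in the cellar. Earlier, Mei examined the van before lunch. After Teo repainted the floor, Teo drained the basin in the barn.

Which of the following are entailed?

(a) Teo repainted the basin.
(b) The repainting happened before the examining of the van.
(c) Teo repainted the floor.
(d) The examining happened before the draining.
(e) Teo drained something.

(c), (d), (e)

(a) Not entailed — Teo repainted the floor, not the basin; the basin belongs to the draining event.
(b) Not entailed — the narrative places the examining before the repainting, not after.
(c) Entailed — every conjunct here is already in the original repainting event.
(d) Entailed — the narrative places the examining before the draining.
(e) Entailed — every conjunct here is already in the original draining event.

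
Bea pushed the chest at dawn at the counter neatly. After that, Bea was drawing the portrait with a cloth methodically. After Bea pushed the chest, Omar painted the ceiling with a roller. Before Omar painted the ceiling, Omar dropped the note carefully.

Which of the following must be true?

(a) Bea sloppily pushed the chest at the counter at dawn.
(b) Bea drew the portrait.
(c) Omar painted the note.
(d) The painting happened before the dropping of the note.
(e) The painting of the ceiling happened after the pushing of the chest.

(a) Not entailed — 'sloppily' adds a manner not in (and inconsistent with) the original.
(b) Not entailed — 'was drawing' is progressive on an accomplishment; it does not entail the completed 'drew'.
(c) Not entailed — Omar painted the ceiling, not the note; the note belongs to the dropping event.
(d) Not entailed — the narrative places the dropping before the painting, not after.
(e) Entailed — the narrative places the pushing before the painting.

(e)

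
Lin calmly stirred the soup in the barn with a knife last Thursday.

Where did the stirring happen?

'in the barn' marks the location of the stirring event.

in the barn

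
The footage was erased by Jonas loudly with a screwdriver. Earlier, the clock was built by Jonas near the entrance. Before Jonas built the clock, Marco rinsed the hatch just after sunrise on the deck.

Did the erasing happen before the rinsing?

no

The narrative orders the rinsing before the erasing.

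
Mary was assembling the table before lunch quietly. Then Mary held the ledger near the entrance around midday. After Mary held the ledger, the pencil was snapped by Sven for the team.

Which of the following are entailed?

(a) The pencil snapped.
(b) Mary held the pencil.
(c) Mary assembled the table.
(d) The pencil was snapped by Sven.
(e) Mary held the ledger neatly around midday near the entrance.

(a) Entailed — 'Sven snapped the pencil' is causative; it entails the inchoative 'the pencil snapped'.
(b) Not entailed — Mary held the ledger, not the pencil; the pencil belongs to the snapping event.
(c) Not entailed — 'was assembling' is progressive on an accomplishment; it does not entail the completed 'assembled'.
(d) Entailed — the original entails any weakening of itself; this just drops 'for the team'.
(e) Not entailed — 'neatly' adds information not in the original event.

(a), (d)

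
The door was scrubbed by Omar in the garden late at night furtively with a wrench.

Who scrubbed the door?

Omar

'Omar' marks the agent of the scrubbing event.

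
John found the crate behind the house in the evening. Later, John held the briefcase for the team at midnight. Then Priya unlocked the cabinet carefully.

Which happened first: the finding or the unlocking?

the finding

The connectives place the finding before the unlocking.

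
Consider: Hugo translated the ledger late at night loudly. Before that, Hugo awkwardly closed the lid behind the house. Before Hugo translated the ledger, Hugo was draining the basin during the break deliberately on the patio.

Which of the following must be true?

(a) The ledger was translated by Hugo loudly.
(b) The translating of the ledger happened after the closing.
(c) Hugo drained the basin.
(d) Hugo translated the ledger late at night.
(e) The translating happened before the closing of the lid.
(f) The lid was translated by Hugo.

(a), (b), (d)

(a) Entailed — dropping 'late at night' leaves a sub-description the original still satisfies.
(b) Entailed — the narrative places the closing before the translating.
(c) Not entailed — 'was draining' is progressive on an accomplishment; it does not entail the completed 'drained'.
(d) Entailed — the original entails any weakening of itself; this just drops 'loudly'.
(e) Not entailed — the narrative places the closing before the translating, not after.
(f) Not entailed — Hugo translated the ledger, not the lid; the lid belongs to the closing event.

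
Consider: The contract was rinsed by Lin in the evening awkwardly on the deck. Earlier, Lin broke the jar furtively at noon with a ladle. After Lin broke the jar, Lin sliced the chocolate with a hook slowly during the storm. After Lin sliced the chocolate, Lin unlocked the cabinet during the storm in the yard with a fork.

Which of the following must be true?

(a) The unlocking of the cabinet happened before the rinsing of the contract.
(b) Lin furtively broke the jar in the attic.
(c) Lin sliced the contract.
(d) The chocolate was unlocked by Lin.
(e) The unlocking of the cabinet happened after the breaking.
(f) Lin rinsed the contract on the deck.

(e), (f)

(a) Not entailed — the narrative doesn't order the unlocking relative to the rinsing.
(b) Not entailed — 'in the attic' adds information not in the original event.
(c) Not entailed — Lin sliced the chocolate, not the contract; the contract belongs to the rinsing event.
(d) Not entailed — Lin unlocked the cabinet, not the chocolate; the chocolate belongs to the slicing event.
(e) Entailed — the narrative places the breaking before the unlocking.
(f) Entailed — dropping 'awkwardly', 'in the evening' leaves a sub-description the original still satisfies.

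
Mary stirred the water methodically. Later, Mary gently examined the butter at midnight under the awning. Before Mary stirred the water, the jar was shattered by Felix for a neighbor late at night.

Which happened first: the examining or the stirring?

the stirring

The connectives place the stirring before the examining.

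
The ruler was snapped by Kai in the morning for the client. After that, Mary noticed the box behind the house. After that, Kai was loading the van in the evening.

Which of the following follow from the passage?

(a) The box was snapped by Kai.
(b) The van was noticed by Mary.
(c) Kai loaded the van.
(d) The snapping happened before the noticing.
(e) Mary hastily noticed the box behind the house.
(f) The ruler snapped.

(d), (f)

(a) Not entailed — Kai snapped the ruler, not the box; the box belongs to the noticing event.
(b) Not entailed — Mary noticed the box, not the van; the van belongs to the loading event.
(c) Not entailed — 'was loading' is progressive on an accomplishment; it does not entail the completed 'loaded'.
(d) Entailed — the narrative places the snapping before the noticing.
(e) Not entailed — 'hastily' adds information not in the original event.
(f) Entailed — 'Kai snapped the ruler' is causative; it entails the inchoative 'the ruler snapped'.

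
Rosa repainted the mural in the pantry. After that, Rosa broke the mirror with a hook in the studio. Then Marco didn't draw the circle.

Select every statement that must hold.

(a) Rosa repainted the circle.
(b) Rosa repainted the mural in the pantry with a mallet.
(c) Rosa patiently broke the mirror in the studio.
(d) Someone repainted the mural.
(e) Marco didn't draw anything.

(d)

(a) Not entailed — Rosa repainted the mural, not the circle; the circle belongs to the drawing event.
(b) Not entailed — 'with a mallet' adds information not in the original event.
(c) Not entailed — 'patiently' adds information not in the original event.
(d) Entailed — dropping 'in the pantry' and generalizing the agent leaves a sub-description the original still satisfies.
(e) Not entailed — the original only denies this specific event; Marco may have drawn something else.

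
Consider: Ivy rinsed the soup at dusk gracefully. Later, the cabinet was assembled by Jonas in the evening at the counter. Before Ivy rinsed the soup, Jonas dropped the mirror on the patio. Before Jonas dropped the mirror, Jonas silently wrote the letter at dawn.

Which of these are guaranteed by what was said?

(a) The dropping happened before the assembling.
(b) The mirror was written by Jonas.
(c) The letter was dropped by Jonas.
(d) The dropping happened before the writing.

(a) Entailed — the narrative places the dropping before the assembling.
(b) Not entailed — Jonas wrote the letter, not the mirror; the mirror belongs to the dropping event.
(c) Not entailed — Jonas dropped the mirror, not the letter; the letter belongs to the writing event.
(d) Not entailed — the narrative places the writing before the dropping, not after.

(a)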